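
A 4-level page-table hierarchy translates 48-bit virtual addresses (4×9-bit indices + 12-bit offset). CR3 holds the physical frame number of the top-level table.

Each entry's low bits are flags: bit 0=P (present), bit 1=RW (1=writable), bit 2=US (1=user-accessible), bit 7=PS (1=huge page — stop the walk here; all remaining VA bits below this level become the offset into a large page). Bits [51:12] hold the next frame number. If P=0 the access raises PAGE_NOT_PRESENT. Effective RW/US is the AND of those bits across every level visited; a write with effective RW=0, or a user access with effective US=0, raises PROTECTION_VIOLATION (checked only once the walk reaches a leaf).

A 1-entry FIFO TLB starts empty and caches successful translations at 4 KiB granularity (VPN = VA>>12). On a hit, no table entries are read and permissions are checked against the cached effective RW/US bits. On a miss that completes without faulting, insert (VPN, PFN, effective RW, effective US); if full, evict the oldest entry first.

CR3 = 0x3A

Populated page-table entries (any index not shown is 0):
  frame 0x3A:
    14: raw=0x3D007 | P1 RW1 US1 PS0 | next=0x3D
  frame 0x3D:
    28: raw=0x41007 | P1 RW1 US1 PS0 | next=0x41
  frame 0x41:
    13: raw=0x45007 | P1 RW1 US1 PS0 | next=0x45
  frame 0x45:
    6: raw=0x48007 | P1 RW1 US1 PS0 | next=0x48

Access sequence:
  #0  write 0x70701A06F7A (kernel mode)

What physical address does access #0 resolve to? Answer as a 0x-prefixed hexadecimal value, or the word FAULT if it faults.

Walk each access:
#0 VA=0x70701A06F7A (w,kernel):
  L0: frame=0x3A idx=14 entry=0x3D007 [P=1 RW=1 US=1 PS=0]
  L1: frame=0x3D idx=28 entry=0x41007 [P=1 RW=1 US=1 PS=0]
  L2: frame=0x41 idx=13 entry=0x45007 [P=1 RW=1 US=1 PS=0]
  L3: frame=0x45 idx=6 entry=0x48007 [P=1 RW=1 US=1 PS=0]
  → PA=0x48F7A  (4 entries read)

Access #0 PA: 0x48F7A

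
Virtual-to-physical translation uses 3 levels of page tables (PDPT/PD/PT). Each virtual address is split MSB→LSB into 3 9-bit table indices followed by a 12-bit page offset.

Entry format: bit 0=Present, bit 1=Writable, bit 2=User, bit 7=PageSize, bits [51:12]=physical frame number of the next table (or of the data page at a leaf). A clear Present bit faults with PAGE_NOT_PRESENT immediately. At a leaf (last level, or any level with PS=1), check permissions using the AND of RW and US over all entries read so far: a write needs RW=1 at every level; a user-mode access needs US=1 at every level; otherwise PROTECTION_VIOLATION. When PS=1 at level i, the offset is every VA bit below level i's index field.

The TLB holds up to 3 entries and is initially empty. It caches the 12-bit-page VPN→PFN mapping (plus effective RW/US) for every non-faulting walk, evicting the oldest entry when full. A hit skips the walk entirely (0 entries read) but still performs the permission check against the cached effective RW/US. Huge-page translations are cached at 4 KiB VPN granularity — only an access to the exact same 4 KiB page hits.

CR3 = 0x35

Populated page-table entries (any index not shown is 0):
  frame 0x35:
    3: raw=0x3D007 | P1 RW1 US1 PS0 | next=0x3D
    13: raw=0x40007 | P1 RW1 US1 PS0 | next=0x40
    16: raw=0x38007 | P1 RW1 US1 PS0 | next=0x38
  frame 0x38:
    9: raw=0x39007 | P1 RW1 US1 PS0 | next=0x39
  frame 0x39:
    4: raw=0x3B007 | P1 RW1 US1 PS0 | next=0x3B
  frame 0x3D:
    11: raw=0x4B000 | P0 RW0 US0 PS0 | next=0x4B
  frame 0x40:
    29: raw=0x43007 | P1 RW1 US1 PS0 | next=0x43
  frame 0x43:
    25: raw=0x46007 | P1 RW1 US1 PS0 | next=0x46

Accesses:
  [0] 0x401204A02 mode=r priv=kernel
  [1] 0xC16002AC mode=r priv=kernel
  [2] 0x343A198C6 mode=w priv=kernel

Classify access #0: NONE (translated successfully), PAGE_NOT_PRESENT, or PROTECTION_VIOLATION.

Per-access translation:
#0 VA=0x401204A02 (r,kernel):
  lvl0: tbl 0x35, slot 16 ⇒ 0x38007 (P1/RW1/US1/PS0)
  lvl1: tbl 0x38, slot 9 ⇒ 0x39007 (P1/RW1/US1/PS0)
  lvl2: tbl 0x39, slot 4 ⇒ 0x3B007 (P1/RW1/US1/PS0)
  ⇒ phys 0x3BA02  [3 reads]
#1 VA=0xC16002AC (r,kernel):
  lvl0: tbl 0x35, slot 3 ⇒ 0x3D007 (P1/RW1/US1/PS0)
  lvl1: tbl 0x3D, slot 11 ⇒ 0x4B000 (P0/RW0/US0/PS0)
  → PAGE_NOT_PRESENT  (2 entries read)
#2 VA=0x343A198C6 (w,kernel):
  lvl0: tbl 0x35, slot 13 ⇒ 0x40007 (P1/RW1/US1/PS0)
  lvl1: tbl 0x40, slot 29 ⇒ 0x43007 (P1/RW1/US1/PS0)
  lvl2: tbl 0x43, slot 25 ⇒ 0x46007 (P1/RW1/US1/PS0)
  ⇒ phys 0x468C6  [3 reads]

Access #0 fault: NONE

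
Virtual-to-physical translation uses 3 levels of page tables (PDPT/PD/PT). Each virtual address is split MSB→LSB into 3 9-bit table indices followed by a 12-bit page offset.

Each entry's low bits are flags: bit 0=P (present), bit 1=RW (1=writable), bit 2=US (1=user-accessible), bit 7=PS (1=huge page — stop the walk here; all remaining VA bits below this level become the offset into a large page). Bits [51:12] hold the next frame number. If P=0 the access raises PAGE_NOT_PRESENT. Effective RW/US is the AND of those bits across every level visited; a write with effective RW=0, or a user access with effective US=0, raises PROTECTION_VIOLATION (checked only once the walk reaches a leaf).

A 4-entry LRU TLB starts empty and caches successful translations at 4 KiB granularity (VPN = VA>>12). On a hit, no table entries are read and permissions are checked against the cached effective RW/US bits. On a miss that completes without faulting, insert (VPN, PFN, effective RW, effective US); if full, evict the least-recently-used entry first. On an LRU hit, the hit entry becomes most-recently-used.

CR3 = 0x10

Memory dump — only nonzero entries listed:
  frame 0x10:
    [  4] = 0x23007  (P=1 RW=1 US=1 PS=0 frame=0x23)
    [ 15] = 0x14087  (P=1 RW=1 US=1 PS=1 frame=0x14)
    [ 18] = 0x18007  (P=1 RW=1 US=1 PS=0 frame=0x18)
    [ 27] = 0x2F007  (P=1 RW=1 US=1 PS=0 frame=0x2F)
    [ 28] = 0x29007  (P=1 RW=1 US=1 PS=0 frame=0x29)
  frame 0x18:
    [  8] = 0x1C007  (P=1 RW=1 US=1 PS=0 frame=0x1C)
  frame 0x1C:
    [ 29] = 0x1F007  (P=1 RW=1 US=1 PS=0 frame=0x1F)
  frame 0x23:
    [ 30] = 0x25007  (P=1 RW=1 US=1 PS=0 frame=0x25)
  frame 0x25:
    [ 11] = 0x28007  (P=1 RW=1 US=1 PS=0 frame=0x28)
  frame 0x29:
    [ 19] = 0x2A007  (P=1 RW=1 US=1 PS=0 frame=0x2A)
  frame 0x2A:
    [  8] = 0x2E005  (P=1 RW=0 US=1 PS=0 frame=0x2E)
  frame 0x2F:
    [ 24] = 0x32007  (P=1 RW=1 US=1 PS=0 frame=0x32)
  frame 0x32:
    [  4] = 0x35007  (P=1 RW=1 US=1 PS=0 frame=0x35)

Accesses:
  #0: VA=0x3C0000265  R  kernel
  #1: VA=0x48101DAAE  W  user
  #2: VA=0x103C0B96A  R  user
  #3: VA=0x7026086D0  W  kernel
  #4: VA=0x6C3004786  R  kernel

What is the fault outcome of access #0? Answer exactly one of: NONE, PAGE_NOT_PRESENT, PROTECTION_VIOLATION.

Trace:
#0 VA=0x3C0000265 (r,kernel):
  lvl0: tbl 0x10, slot 15 ⇒ 0x14087 (P1/RW1/US1/PS1)
  → PA=0x14265 (huge @L0)  (1 entries read)
#1 VA=0x48101DAAE (w,user):
  lvl0: tbl 0x10, slot 18 ⇒ 0x18007 (P1/RW1/US1/PS0)
  lvl1: tbl 0x18, slot 8 ⇒ 0x1C007 (P1/RW1/US1/PS0)
  lvl2: tbl 0x1C, slot 29 ⇒ 0x1F007 (P1/RW1/US1/PS0)
  → PA=0x1FAAE  (3 entries read)
#2 VA=0x103C0B96A (r,user):
  lvl0: tbl 0x10, slot 4 ⇒ 0x23007 (P1/RW1/US1/PS0)
  lvl1: tbl 0x23, slot 30 ⇒ 0x25007 (P1/RW1/US1/PS0)
  lvl2: tbl 0x25, slot 11 ⇒ 0x28007 (P1/RW1/US1/PS0)
  → PA=0x2896A  (3 entries read)
#3 VA=0x7026086D0 (w,kernel):
  lvl0: tbl 0x10, slot 28 ⇒ 0x29007 (P1/RW1/US1/PS0)
  lvl1: tbl 0x29, slot 19 ⇒ 0x2A007 (P1/RW1/US1/PS0)
  lvl2: tbl 0x2A, slot 8 ⇒ 0x2E005 (P1/RW0/US1/PS0)
  → PROTECTION_VIOLATION  (3 entries read)
#4 VA=0x6C3004786 (r,kernel):
  lvl0: tbl 0x10, slot 27 ⇒ 0x2F007 (P1/RW1/US1/PS0)
  lvl1: tbl 0x2F, slot 24 ⇒ 0x32007 (P1/RW1/US1/PS0)
  lvl2: tbl 0x32, slot 4 ⇒ 0x35007 (P1/RW1/US1/PS0)
  → PA=0x35786  (3 entries read)

Access #0 fault: NONE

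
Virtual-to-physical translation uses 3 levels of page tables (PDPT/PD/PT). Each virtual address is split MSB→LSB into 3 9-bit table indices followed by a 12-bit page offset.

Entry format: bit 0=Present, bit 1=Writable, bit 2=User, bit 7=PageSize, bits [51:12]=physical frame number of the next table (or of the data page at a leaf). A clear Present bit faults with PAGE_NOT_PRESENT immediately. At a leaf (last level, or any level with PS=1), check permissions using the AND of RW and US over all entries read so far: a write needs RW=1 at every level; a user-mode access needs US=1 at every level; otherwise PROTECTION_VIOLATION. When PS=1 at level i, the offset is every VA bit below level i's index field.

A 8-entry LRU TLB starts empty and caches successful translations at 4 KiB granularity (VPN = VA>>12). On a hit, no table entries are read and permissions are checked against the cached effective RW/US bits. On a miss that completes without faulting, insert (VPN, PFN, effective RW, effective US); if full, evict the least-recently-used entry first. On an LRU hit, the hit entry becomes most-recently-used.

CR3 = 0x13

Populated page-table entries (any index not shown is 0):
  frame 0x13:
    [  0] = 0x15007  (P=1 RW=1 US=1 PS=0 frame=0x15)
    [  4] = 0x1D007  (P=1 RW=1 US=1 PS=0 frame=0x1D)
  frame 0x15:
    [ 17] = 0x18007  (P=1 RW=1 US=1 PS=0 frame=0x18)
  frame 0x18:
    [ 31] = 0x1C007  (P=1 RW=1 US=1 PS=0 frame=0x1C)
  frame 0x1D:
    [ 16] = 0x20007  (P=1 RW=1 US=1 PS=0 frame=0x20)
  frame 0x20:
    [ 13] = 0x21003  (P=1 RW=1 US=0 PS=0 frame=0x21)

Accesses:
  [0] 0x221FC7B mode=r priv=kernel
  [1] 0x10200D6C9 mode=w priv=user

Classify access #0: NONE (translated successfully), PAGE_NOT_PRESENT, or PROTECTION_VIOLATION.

Per-access translation:
#0 VA=0x221FC7B (r,kernel):
  L0 @0x13[0] → 0x15007  P=1,RW=1,US=1,PS=0
  L1 @0x15[17] → 0x18007  P=1,RW=1,US=1,PS=0
  L2 @0x18[31] → 0x1C007  P=1,RW=1,US=1,PS=0
  → PA=0x1CC7B  (3 entries read)
#1 VA=0x10200D6C9 (w,user):
  L0 @0x13[4] → 0x1D007  P=1,RW=1,US=1,PS=0
  L1 @0x1D[16] → 0x20007  P=1,RW=1,US=1,PS=0
  L2 @0x20[13] → 0x21003  P=1,RW=1,US=0,PS=0
  ⇒ fault: PROTECTION_VIOLATION  — 3 lookups

Access #0 fault: NONE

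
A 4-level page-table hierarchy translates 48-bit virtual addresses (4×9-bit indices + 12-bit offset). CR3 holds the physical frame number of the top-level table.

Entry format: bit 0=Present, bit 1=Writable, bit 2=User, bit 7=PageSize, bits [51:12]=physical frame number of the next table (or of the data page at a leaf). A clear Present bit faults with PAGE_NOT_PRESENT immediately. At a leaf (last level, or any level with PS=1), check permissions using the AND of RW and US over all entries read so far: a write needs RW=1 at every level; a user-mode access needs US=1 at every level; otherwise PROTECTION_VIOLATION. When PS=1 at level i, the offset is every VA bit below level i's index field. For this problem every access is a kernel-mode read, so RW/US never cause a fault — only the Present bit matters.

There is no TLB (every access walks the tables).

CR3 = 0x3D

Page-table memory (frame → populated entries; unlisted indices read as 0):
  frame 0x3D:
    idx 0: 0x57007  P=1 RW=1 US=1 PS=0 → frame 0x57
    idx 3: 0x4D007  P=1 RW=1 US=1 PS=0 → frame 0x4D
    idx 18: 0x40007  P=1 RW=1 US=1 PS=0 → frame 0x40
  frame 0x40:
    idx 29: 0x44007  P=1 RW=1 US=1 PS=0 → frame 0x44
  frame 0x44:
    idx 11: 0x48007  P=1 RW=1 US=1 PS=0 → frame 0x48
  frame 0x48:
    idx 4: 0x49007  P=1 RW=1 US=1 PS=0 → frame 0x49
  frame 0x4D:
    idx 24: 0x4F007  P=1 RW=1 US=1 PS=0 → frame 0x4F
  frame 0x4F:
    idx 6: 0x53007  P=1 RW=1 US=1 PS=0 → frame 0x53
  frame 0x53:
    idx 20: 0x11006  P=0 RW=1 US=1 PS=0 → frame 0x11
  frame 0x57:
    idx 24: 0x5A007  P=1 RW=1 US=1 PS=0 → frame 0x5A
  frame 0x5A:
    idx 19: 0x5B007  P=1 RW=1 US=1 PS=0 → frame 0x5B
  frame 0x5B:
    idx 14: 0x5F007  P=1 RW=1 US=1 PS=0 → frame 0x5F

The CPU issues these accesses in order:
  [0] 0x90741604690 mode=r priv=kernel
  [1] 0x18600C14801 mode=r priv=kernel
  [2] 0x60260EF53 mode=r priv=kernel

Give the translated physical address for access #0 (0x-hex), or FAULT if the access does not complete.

Trace:
#0 VA=0x90741604690 (r,kernel):
  L0: frame=0x3D idx=18 entry=0x40007 [P=1 RW=1 US=1 PS=0]
  L1: frame=0x40 idx=29 entry=0x44007 [P=1 RW=1 US=1 PS=0]
  L2: frame=0x44 idx=11 entry=0x48007 [P=1 RW=1 US=1 PS=0]
  L3: frame=0x48 idx=4 entry=0x49007 [P=1 RW=1 US=1 PS=0]
  ✓ 0x49690  — 4 lookups
#1 VA=0x18600C14801 (r,kernel):
  L0: frame=0x3D idx=3 entry=0x4D007 [P=1 RW=1 US=1 PS=0]
  L1: frame=0x4D idx=24 entry=0x4F007 [P=1 RW=1 US=1 PS=0]
  L2: frame=0x4F idx=6 entry=0x53007 [P=1 RW=1 US=1 PS=0]
  L3: frame=0x53 idx=20 entry=0x11006 [P=0 RW=1 US=1 PS=0]
  → PAGE_NOT_PRESENT  (4 entries read)
#2 VA=0x60260EF53 (r,kernel):
  L0: frame=0x3D idx=0 entry=0x57007 [P=1 RW=1 US=1 PS=0]
  L1: frame=0x57 idx=24 entry=0x5A007 [P=1 RW=1 US=1 PS=0]
  L2: frame=0x5A idx=19 entry=0x5B007 [P=1 RW=1 US=1 PS=0]
  L3: frame=0x5B idx=14 entry=0x5F007 [P=1 RW=1 US=1 PS=0]
  ✓ 0x5FF53  — 4 lookups

Access #0 PA: 0x49690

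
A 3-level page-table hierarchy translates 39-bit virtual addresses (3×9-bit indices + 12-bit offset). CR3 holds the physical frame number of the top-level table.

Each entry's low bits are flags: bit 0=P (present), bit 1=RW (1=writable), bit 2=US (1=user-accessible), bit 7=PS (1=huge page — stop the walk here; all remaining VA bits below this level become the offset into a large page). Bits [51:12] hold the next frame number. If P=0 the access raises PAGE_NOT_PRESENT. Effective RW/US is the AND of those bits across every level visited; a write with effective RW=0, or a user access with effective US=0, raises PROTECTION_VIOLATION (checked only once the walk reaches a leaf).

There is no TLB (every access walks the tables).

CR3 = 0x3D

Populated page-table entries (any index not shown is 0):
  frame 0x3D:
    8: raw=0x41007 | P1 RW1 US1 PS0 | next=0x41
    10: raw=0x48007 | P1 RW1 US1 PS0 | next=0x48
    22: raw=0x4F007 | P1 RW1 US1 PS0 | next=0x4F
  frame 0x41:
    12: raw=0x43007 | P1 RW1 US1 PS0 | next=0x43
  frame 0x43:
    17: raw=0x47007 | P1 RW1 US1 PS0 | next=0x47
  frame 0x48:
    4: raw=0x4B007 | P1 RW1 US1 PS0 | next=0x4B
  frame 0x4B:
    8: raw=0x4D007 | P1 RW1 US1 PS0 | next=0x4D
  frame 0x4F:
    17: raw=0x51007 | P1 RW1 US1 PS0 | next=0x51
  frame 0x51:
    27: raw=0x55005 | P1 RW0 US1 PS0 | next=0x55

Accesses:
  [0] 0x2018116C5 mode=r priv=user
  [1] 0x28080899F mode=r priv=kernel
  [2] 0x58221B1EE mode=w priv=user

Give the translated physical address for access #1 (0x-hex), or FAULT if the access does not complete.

Trace:
#0 VA=0x2018116C5 (r,user):
  lvl0: tbl 0x3D, slot 8 ⇒ 0x41007 (P1/RW1/US1/PS0)
  lvl1: tbl 0x41, slot 12 ⇒ 0x43007 (P1/RW1/US1/PS0)
  lvl2: tbl 0x43, slot 17 ⇒ 0x47007 (P1/RW1/US1/PS0)
  ⇒ phys 0x476C5  [3 reads]
#1 VA=0x28080899F (r,kernel):
  lvl0: tbl 0x3D, slot 10 ⇒ 0x48007 (P1/RW1/US1/PS0)
  lvl1: tbl 0x48, slot 4 ⇒ 0x4B007 (P1/RW1/US1/PS0)
  lvl2: tbl 0x4B, slot 8 ⇒ 0x4D007 (P1/RW1/US1/PS0)
  ⇒ phys 0x4D99F  [3 reads]
#2 VA=0x58221B1EE (w,user):
  lvl0: tbl 0x3D, slot 22 ⇒ 0x4F007 (P1/RW1/US1/PS0)
  lvl1: tbl 0x4F, slot 17 ⇒ 0x51007 (P1/RW1/US1/PS0)
  lvl2: tbl 0x51, slot 27 ⇒ 0x55005 (P1/RW0/US1/PS0)
  → PROTECTION_VIOLATION  (3 entries read)

Access #1 PA: 0x4D99F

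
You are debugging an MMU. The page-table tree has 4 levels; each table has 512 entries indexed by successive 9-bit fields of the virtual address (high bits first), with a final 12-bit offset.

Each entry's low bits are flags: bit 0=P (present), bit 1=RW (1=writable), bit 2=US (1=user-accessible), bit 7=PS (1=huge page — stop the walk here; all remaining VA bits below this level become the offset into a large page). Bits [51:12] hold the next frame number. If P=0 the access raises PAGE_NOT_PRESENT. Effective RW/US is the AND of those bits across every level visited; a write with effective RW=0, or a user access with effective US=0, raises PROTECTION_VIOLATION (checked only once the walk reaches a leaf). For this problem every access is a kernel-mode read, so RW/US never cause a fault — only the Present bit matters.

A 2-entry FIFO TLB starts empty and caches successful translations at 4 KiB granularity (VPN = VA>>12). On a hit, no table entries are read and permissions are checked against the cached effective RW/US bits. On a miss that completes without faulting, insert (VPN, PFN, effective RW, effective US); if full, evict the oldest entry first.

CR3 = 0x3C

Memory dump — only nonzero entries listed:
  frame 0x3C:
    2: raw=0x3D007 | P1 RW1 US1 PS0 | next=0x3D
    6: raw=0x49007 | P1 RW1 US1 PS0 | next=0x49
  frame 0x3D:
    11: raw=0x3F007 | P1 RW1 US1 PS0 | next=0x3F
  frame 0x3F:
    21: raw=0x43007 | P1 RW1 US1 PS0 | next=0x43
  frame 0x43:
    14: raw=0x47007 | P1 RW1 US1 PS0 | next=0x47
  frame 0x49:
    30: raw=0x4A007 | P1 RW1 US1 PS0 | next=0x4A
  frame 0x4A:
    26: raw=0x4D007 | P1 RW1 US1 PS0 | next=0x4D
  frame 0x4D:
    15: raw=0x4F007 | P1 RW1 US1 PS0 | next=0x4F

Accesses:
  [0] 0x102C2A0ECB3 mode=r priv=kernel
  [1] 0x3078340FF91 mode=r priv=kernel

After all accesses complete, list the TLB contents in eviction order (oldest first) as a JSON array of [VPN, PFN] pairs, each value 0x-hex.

Trace:
#0 VA=0x102C2A0ECB3 (r,kernel):
  lvl0: tbl 0x3C, slot 2 ⇒ 0x3D007 (P1/RW1/US1/PS0)
  lvl1: tbl 0x3D, slot 11 ⇒ 0x3F007 (P1/RW1/US1/PS0)
  lvl2: tbl 0x3F, slot 21 ⇒ 0x43007 (P1/RW1/US1/PS0)
  lvl3: tbl 0x43, slot 14 ⇒ 0x47007 (P1/RW1/US1/PS0)
  ⇒ phys 0x47CB3  [4 reads]
#1 VA=0x3078340FF91 (r,kernel):
  lvl0: tbl 0x3C, slot 6 ⇒ 0x49007 (P1/RW1/US1/PS0)
  lvl1: tbl 0x49, slot 30 ⇒ 0x4A007 (P1/RW1/US1/PS0)
  lvl2: tbl 0x4A, slot 26 ⇒ 0x4D007 (P1/RW1/US1/PS0)
  lvl3: tbl 0x4D, slot 15 ⇒ 0x4F007 (P1/RW1/US1/PS0)
  ⇒ phys 0x4FF91  [4 reads]

TLB: [["0x102C2A0E", "0x47"], ["0x3078340F", "0x4F"]]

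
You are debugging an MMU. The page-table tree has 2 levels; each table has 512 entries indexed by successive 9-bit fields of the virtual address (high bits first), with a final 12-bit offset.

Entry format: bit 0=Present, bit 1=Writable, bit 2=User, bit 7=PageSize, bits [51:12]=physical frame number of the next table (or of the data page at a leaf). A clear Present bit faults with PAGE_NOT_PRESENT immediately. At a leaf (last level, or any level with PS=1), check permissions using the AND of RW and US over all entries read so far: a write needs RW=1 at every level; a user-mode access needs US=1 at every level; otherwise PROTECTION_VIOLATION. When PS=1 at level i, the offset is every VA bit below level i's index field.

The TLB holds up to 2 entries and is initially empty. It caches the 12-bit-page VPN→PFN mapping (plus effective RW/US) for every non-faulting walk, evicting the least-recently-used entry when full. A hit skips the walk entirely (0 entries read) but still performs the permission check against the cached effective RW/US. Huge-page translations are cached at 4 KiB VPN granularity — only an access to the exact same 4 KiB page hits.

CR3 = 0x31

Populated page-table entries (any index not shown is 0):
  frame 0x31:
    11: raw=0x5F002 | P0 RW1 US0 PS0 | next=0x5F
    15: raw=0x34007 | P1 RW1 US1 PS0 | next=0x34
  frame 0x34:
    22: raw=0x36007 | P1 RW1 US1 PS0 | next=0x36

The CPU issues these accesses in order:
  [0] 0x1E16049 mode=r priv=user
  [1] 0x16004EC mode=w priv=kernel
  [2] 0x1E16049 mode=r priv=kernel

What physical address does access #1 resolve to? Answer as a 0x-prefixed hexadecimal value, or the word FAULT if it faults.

Per-access translation:
#0 VA=0x1E16049 (r,user):
  [0] read 0x31 idx=15: raw=0x34007 flags P=1 W=1 U=1 S=0
  [1] read 0x34 idx=22: raw=0x36007 flags P=1 W=1 U=1 S=0
  ✓ 0x36049  — 2 lookups
#1 VA=0x16004EC (w,kernel):
  [0] read 0x31 idx=11: raw=0x5F002 flags P=0 W=1 U=0 S=0
  ✗ PAGE_NOT_PRESENT  [1 reads]
#2 VA=0x1E16049 (r,kernel):
  TLB hit vpn=0x1E16 → PA=0x36049

Access #1 PA: FAULT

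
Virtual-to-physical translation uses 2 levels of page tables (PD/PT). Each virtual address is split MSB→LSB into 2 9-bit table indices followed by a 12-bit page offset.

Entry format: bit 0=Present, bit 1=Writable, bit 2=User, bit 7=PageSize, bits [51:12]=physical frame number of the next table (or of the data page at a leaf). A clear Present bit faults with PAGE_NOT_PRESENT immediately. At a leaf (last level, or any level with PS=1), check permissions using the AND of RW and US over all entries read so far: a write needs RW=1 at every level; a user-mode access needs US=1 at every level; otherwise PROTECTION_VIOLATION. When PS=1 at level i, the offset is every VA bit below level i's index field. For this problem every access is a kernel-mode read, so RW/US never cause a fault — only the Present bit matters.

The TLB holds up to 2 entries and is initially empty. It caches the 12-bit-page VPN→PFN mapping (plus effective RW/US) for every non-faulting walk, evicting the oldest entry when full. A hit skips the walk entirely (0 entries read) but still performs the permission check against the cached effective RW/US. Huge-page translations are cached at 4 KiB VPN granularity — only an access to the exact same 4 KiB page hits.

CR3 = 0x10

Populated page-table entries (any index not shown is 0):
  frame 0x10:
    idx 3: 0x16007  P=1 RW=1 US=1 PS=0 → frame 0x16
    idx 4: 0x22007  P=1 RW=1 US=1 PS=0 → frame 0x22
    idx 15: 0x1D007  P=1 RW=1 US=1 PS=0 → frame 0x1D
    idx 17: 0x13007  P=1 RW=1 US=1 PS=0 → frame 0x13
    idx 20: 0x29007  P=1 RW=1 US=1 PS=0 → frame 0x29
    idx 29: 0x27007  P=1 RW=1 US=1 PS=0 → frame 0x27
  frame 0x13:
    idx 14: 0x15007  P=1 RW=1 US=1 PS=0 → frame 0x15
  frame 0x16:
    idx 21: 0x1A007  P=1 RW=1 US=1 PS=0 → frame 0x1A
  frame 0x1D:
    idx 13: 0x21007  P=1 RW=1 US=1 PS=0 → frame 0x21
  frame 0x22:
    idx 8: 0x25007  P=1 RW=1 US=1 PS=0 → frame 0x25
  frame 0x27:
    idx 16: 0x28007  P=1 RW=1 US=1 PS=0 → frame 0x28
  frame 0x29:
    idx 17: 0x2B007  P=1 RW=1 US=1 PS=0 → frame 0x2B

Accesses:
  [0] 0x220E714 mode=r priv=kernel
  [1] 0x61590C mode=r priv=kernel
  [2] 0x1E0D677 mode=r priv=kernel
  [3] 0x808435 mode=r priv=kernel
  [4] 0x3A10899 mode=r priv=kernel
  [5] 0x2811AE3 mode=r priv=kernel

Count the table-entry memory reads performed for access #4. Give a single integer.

Walk each access:
#0 VA=0x220E714 (r,kernel):
  L0: frame=0x10 idx=17 entry=0x13007 [P=1 RW=1 US=1 PS=0]
  L1: frame=0x13 idx=14 entry=0x15007 [P=1 RW=1 US=1 PS=0]
  → PA=0x15714  (2 entries read)
#1 VA=0x61590C (r,kernel):
  L0: frame=0x10 idx=3 entry=0x16007 [P=1 RW=1 US=1 PS=0]
  L1: frame=0x16 idx=21 entry=0x1A007 [P=1 RW=1 US=1 PS=0]
  → PA=0x1A90C  (2 entries read)
#2 VA=0x1E0D677 (r,kernel):
  L0: frame=0x10 idx=15 entry=0x1D007 [P=1 RW=1 US=1 PS=0]
  L1: frame=0x1D idx=13 entry=0x21007 [P=1 RW=1 US=1 PS=0]
  → PA=0x21677  (2 entries read)
#3 VA=0x808435 (r,kernel):
  L0: frame=0x10 idx=4 entry=0x22007 [P=1 RW=1 US=1 PS=0]
  L1: frame=0x22 idx=8 entry=0x25007 [P=1 RW=1 US=1 PS=0]
  → PA=0x25435  (2 entries read)
#4 VA=0x3A10899 (r,kernel):
  L0: frame=0x10 idx=29 entry=0x27007 [P=1 RW=1 US=1 PS=0]
  L1: frame=0x27 idx=16 entry=0x28007 [P=1 RW=1 US=1 PS=0]
  → PA=0x28899  (2 entries read)
#5 VA=0x2811AE3 (r,kernel):
  L0: frame=0x10 idx=20 entry=0x29007 [P=1 RW=1 US=1 PS=0]
  L1: frame=0x29 idx=17 entry=0x2B007 [P=1 RW=1 US=1 PS=0]
  → PA=0x2BAE3  (2 entries read)

Entries read for #4: 2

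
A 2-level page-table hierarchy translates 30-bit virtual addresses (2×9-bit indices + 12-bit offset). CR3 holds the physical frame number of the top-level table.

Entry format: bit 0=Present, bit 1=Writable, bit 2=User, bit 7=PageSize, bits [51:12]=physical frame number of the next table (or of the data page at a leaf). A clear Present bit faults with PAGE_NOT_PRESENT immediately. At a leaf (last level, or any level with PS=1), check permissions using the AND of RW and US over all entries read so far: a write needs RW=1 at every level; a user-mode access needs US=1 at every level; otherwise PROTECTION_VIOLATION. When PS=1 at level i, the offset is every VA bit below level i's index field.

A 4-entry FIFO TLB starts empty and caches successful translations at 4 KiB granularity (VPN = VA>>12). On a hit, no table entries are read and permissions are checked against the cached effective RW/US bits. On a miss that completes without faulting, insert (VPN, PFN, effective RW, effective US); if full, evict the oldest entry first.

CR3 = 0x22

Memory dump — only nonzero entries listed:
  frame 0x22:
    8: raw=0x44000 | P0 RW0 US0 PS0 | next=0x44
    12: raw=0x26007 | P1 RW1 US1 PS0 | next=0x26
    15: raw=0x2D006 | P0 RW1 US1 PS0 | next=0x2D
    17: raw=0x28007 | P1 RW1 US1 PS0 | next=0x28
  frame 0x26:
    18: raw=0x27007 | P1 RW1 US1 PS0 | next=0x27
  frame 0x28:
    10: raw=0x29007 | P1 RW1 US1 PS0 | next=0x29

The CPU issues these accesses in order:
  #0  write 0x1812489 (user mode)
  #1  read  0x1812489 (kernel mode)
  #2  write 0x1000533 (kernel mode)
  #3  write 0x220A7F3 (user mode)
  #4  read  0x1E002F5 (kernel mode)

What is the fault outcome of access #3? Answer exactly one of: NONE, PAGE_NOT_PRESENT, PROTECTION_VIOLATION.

Trace:
#0 VA=0x1812489 (w,user):
  L0: frame=0x22 idx=12 entry=0x26007 [P=1 RW=1 US=1 PS=0]
  L1: frame=0x26 idx=18 entry=0x27007 [P=1 RW=1 US=1 PS=0]
  ✓ 0x27489  — 2 lookups
#1 VA=0x1812489 (r,kernel):
  TLB hit vpn=0x1812 → PA=0x27489
#2 VA=0x1000533 (w,kernel):
  L0: frame=0x22 idx=8 entry=0x44000 [P=0 RW=0 US=0 PS=0]
  → PAGE_NOT_PRESENT  (1 entries read)
#3 VA=0x220A7F3 (w,user):
  L0: frame=0x22 idx=17 entry=0x28007 [P=1 RW=1 US=1 PS=0]
  L1: frame=0x28 idx=10 entry=0x29007 [P=1 RW=1 US=1 PS=0]
  ✓ 0x297F3  — 2 lookups
#4 VA=0x1E002F5 (r,kernel):
  L0: frame=0x22 idx=15 entry=0x2D006 [P=0 RW=1 US=1 PS=0]
  → PAGE_NOT_PRESENT  (1 entries read)

Access #3 fault: NONE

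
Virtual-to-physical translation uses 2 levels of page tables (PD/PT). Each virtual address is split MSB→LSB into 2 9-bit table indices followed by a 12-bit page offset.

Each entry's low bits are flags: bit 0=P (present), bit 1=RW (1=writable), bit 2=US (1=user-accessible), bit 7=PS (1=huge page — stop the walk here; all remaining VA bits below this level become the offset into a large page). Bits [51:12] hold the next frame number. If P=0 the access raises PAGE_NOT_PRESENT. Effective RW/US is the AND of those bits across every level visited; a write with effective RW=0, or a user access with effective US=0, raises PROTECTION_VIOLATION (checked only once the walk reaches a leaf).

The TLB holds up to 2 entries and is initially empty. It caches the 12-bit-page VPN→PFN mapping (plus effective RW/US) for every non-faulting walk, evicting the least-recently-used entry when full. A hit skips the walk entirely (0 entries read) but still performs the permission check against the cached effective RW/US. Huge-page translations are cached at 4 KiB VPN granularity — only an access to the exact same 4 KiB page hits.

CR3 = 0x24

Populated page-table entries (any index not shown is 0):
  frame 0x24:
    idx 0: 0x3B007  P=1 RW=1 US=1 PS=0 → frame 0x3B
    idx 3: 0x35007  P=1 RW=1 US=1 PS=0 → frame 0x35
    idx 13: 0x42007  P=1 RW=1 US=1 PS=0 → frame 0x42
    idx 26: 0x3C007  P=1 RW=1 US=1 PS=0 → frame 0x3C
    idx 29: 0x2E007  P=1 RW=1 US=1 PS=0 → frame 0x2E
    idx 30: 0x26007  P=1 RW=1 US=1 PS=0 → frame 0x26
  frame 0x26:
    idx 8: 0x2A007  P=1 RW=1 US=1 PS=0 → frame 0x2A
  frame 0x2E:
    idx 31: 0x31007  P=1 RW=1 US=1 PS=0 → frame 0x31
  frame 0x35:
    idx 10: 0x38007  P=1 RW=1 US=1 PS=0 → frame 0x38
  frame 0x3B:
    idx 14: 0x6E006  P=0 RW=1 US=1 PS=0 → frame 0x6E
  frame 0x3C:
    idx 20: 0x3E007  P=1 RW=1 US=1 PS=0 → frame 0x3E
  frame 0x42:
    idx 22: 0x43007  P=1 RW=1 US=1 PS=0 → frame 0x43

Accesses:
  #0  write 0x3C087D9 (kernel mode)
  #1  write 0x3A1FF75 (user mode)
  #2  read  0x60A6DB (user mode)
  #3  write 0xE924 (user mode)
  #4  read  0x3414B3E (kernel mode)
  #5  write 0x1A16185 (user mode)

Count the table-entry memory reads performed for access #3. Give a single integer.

Per-access translation:
#0 VA=0x3C087D9 (w,kernel):
  L0 @0x24[30] → 0x26007  P=1,RW=1,US=1,PS=0
  L1 @0x26[8] → 0x2A007  P=1,RW=1,US=1,PS=0
  ✓ 0x2A7D9  — 2 lookups
#1 VA=0x3A1FF75 (w,user):
  L0 @0x24[29] → 0x2E007  P=1,RW=1,US=1,PS=0
  L1 @0x2E[31] → 0x31007  P=1,RW=1,US=1,PS=0
  ✓ 0x31F75  — 2 lookups
#2 VA=0x60A6DB (r,user):
  L0 @0x24[3] → 0x35007  P=1,RW=1,US=1,PS=0
  L1 @0x35[10] → 0x38007  P=1,RW=1,US=1,PS=0
  ✓ 0x386DB  — 2 lookups
#3 VA=0xE924 (w,user):
  L0 @0x24[0] → 0x3B007  P=1,RW=1,US=1,PS=0
  L1 @0x3B[14] → 0x6E006  P=0,RW=1,US=1,PS=0
  ⇒ fault: PAGE_NOT_PRESENT  — 2 lookups
#4 VA=0x3414B3E (r,kernel):
  L0 @0x24[26] → 0x3C007  P=1,RW=1,US=1,PS=0
  L1 @0x3C[20] → 0x3E007  P=1,RW=1,US=1,PS=0
  ✓ 0x3EB3E  — 2 lookups
#5 VA=0x1A16185 (w,user):
  L0 @0x24[13] → 0x42007  P=1,RW=1,US=1,PS=0
  L1 @0x42[22] → 0x43007  P=1,RW=1,US=1,PS=0
  ✓ 0x43185  — 2 lookups

Entries read for #3: 2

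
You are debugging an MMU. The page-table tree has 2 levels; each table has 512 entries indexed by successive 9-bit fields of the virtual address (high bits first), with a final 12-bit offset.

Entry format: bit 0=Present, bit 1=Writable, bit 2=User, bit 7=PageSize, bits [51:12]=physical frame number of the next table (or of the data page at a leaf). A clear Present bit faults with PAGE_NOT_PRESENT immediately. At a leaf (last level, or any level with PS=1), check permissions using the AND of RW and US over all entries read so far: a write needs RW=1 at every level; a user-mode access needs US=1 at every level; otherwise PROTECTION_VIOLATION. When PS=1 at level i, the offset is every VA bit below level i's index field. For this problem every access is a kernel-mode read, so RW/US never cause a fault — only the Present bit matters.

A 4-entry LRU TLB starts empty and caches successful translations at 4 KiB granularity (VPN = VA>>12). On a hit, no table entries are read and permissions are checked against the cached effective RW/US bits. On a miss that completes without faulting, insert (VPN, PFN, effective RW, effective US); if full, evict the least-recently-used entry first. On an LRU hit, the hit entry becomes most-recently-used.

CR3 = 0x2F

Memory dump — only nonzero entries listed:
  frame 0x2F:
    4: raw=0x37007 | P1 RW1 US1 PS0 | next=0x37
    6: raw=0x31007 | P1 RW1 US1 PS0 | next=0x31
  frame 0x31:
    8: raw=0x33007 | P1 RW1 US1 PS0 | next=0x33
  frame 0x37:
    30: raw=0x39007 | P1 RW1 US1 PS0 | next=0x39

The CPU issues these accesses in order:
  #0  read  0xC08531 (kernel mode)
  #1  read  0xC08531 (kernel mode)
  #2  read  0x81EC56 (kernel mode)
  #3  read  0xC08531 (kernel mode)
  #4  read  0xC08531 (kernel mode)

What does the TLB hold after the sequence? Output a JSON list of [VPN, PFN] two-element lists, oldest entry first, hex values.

Trace:
#0 VA=0xC08531 (r,kernel):
  lvl0: tbl 0x2F, slot 6 ⇒ 0x31007 (P1/RW1/US1/PS0)
  lvl1: tbl 0x31, slot 8 ⇒ 0x33007 (P1/RW1/US1/PS0)
  ✓ 0x33531  — 2 lookups
#1 VA=0xC08531 (r,kernel):
  TLB hit vpn=0xC08 → PA=0x33531
#2 VA=0x81EC56 (r,kernel):
  lvl0: tbl 0x2F, slot 4 ⇒ 0x37007 (P1/RW1/US1/PS0)
  lvl1: tbl 0x37, slot 30 ⇒ 0x39007 (P1/RW1/US1/PS0)
  ✓ 0x39C56  — 2 lookups
#3 VA=0xC08531 (r,kernel):
  TLB hit vpn=0xC08 → PA=0x33531
#4 VA=0xC08531 (r,kernel):
  TLB hit vpn=0xC08 → PA=0x33531

TLB: [["0x81E", "0x39"], ["0xC08", "0x33"]]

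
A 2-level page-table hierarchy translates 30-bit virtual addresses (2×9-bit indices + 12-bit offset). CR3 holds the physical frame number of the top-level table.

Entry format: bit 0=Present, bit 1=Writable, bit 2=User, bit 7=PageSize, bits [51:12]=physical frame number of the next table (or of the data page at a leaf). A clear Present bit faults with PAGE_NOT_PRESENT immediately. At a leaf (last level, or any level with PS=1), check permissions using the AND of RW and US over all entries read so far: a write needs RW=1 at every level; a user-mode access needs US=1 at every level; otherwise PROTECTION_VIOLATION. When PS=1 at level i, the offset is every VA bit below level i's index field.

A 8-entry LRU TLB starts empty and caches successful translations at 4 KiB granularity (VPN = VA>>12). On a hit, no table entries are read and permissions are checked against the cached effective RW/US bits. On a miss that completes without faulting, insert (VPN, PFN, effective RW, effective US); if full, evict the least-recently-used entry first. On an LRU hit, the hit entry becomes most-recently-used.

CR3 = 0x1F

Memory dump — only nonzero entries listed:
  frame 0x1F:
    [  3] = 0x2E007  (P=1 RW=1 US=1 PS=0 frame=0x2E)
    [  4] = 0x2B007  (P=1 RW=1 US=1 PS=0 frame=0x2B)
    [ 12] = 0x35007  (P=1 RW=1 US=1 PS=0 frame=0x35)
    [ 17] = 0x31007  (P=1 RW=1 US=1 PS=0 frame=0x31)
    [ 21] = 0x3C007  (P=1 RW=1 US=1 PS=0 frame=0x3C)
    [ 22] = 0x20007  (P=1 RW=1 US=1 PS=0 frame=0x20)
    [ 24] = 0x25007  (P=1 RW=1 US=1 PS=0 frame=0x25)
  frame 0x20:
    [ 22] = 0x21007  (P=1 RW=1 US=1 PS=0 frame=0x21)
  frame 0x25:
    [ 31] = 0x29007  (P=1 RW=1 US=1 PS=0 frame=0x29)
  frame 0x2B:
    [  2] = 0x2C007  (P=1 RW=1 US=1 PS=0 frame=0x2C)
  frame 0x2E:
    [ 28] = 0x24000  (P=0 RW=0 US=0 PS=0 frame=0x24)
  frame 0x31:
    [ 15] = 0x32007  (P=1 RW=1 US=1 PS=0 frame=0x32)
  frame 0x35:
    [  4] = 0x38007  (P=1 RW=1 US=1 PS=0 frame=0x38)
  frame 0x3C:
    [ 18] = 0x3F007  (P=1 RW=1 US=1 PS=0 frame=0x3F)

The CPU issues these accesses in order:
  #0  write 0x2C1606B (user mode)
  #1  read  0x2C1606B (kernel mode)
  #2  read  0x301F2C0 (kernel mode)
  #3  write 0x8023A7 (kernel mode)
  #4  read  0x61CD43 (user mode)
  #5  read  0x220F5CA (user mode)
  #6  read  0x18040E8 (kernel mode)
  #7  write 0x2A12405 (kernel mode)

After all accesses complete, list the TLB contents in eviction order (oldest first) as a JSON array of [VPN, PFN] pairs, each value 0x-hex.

Walk each access:
#0 VA=0x2C1606B (w,user):
  L0: frame=0x1F idx=22 entry=0x20007 [P=1 RW=1 US=1 PS=0]
  L1: frame=0x20 idx=22 entry=0x21007 [P=1 RW=1 US=1 PS=0]
  ⇒ phys 0x2106B  [2 reads]
#1 VA=0x2C1606B (r,kernel):
  TLB hit vpn=0x2C16 → PA=0x2106B
#2 VA=0x301F2C0 (r,kernel):
  L0: frame=0x1F idx=24 entry=0x25007 [P=1 RW=1 US=1 PS=0]
  L1: frame=0x25 idx=31 entry=0x29007 [P=1 RW=1 US=1 PS=0]
  ⇒ phys 0x292C0  [2 reads]
#3 VA=0x8023A7 (w,kernel):
  L0: frame=0x1F idx=4 entry=0x2B007 [P=1 RW=1 US=1 PS=0]
  L1: frame=0x2B idx=2 entry=0x2C007 [P=1 RW=1 US=1 PS=0]
  ⇒ phys 0x2C3A7  [2 reads]
#4 VA=0x61CD43 (r,user):
  L0: frame=0x1F idx=3 entry=0x2E007 [P=1 RW=1 US=1 PS=0]
  L1: frame=0x2E idx=28 entry=0x24000 [P=0 RW=0 US=0 PS=0]
  → PAGE_NOT_PRESENT  (2 entries read)
#5 VA=0x220F5CA (r,user):
  L0: frame=0x1F idx=17 entry=0x31007 [P=1 RW=1 US=1 PS=0]
  L1: frame=0x31 idx=15 entry=0x32007 [P=1 RW=1 US=1 PS=0]
  ⇒ phys 0x325CA  [2 reads]
#6 VA=0x18040E8 (r,kernel):
  L0: frame=0x1F idx=12 entry=0x35007 [P=1 RW=1 US=1 PS=0]
  L1: frame=0x35 idx=4 entry=0x38007 [P=1 RW=1 US=1 PS=0]
  ⇒ phys 0x380E8  [2 reads]
#7 VA=0x2A12405 (w,kernel):
  L0: frame=0x1F idx=21 entry=0x3C007 [P=1 RW=1 US=1 PS=0]
  L1: frame=0x3C idx=18 entry=0x3F007 [P=1 RW=1 US=1 PS=0]
  ⇒ phys 0x3F405  [2 reads]

TLB: [["0x2C16", "0x21"], ["0x301F", "0x29"], ["0x802", "0x2C"], ["0x220F", "0x32"], ["0x1804", "0x38"], ["0x2A12", "0x3F"]]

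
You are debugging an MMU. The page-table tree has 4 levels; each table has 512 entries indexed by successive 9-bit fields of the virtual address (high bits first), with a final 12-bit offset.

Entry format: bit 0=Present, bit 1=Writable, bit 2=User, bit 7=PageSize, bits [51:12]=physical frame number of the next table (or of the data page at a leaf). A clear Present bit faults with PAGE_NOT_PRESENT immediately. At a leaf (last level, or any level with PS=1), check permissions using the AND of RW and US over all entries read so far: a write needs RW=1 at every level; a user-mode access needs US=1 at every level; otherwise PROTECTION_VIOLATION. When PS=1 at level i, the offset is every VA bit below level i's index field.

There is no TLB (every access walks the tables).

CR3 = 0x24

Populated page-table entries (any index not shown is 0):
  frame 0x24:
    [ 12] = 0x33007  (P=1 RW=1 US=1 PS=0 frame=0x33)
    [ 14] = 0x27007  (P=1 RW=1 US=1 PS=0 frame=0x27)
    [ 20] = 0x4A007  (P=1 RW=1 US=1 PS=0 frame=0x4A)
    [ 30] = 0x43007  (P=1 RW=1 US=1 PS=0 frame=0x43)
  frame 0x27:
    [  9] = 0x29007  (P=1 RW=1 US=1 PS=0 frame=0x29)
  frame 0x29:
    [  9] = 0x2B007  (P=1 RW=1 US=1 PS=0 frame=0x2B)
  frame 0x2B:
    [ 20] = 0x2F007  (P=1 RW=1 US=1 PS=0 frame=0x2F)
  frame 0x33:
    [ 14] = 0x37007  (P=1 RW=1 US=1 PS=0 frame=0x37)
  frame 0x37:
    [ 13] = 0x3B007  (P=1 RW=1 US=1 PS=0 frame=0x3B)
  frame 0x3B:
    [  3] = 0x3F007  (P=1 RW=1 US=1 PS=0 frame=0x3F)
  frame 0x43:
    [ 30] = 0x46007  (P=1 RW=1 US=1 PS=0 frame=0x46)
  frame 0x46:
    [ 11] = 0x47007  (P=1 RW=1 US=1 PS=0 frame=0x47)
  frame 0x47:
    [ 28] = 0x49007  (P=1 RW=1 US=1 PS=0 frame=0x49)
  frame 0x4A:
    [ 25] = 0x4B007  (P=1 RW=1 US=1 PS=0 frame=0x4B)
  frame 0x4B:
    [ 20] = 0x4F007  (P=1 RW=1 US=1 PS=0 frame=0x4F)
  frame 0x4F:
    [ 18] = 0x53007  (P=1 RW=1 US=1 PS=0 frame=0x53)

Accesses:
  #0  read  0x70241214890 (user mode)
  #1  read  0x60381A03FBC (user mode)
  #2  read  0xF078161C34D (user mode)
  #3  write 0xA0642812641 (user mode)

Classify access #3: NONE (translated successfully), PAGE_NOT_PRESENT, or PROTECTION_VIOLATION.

Trace:
#0 VA=0x70241214890 (r,user):
  lvl0: tbl 0x24, slot 14 ⇒ 0x27007 (P1/RW1/US1/PS0)
  lvl1: tbl 0x27, slot 9 ⇒ 0x29007 (P1/RW1/US1/PS0)
  lvl2: tbl 0x29, slot 9 ⇒ 0x2B007 (P1/RW1/US1/PS0)
  lvl3: tbl 0x2B, slot 20 ⇒ 0x2F007 (P1/RW1/US1/PS0)
  ⇒ phys 0x2F890  [4 reads]
#1 VA=0x60381A03FBC (r,user):
  lvl0: tbl 0x24, slot 12 ⇒ 0x33007 (P1/RW1/US1/PS0)
  lvl1: tbl 0x33, slot 14 ⇒ 0x37007 (P1/RW1/US1/PS0)
  lvl2: tbl 0x37, slot 13 ⇒ 0x3B007 (P1/RW1/US1/PS0)
  lvl3: tbl 0x3B, slot 3 ⇒ 0x3F007 (P1/RW1/US1/PS0)
  ⇒ phys 0x3FFBC  [4 reads]
#2 VA=0xF078161C34D (r,user):
  lvl0: tbl 0x24, slot 30 ⇒ 0x43007 (P1/RW1/US1/PS0)
  lvl1: tbl 0x43, slot 30 ⇒ 0x46007 (P1/RW1/US1/PS0)
  lvl2: tbl 0x46, slot 11 ⇒ 0x47007 (P1/RW1/US1/PS0)
  lvl3: tbl 0x47, slot 28 ⇒ 0x49007 (P1/RW1/US1/PS0)
  ⇒ phys 0x4934D  [4 reads]
#3 VA=0xA0642812641 (w,user):
  lvl0: tbl 0x24, slot 20 ⇒ 0x4A007 (P1/RW1/US1/PS0)
  lvl1: tbl 0x4A, slot 25 ⇒ 0x4B007 (P1/RW1/US1/PS0)
  lvl2: tbl 0x4B, slot 20 ⇒ 0x4F007 (P1/RW1/US1/PS0)
  lvl3: tbl 0x4F, slot 18 ⇒ 0x53007 (P1/RW1/US1/PS0)
  ⇒ phys 0x53641  [4 reads]

Access #3 fault: NONE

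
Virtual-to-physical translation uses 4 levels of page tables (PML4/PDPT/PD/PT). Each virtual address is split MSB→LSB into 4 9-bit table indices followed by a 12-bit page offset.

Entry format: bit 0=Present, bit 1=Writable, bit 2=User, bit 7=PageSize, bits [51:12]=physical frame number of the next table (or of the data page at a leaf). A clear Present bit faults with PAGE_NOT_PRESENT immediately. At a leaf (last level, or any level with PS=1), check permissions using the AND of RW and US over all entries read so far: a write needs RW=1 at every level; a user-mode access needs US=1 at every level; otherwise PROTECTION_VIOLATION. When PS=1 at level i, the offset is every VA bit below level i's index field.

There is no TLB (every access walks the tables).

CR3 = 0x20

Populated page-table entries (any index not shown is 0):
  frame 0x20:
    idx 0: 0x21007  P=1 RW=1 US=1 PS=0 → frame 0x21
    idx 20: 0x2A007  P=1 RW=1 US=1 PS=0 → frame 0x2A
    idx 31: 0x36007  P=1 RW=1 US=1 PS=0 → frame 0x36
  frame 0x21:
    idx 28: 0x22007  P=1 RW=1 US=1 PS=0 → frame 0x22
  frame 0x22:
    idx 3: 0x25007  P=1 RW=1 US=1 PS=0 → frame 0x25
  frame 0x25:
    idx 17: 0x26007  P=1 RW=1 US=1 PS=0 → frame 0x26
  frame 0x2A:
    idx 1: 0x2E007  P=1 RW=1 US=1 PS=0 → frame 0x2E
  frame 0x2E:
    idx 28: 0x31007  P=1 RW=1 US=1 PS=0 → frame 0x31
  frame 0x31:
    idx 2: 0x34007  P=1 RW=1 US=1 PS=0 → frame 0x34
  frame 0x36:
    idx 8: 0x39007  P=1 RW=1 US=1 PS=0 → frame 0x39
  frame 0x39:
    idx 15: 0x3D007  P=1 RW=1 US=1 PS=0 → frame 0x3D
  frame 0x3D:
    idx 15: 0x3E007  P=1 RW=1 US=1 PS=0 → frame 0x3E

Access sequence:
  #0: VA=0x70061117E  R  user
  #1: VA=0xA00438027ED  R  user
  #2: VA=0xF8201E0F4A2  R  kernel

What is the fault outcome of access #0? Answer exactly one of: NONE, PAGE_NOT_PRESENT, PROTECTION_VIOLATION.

Trace:
#0 VA=0x70061117E (r,user):
  lvl0: tbl 0x20, slot 0 ⇒ 0x21007 (P1/RW1/US1/PS0)
  lvl1: tbl 0x21, slot 28 ⇒ 0x22007 (P1/RW1/US1/PS0)
  lvl2: tbl 0x22, slot 3 ⇒ 0x25007 (P1/RW1/US1/PS0)
  lvl3: tbl 0x25, slot 17 ⇒ 0x26007 (P1/RW1/US1/PS0)
  → PA=0x2617E  (4 entries read)
#1 VA=0xA00438027ED (r,user):
  lvl0: tbl 0x20, slot 20 ⇒ 0x2A007 (P1/RW1/US1/PS0)
  lvl1: tbl 0x2A, slot 1 ⇒ 0x2E007 (P1/RW1/US1/PS0)
  lvl2: tbl 0x2E, slot 28 ⇒ 0x31007 (P1/RW1/US1/PS0)
  lvl3: tbl 0x31, slot 2 ⇒ 0x34007 (P1/RW1/US1/PS0)
  → PA=0x347ED  (4 entries read)
#2 VA=0xF8201E0F4A2 (r,kernel):
  lvl0: tbl 0x20, slot 31 ⇒ 0x36007 (P1/RW1/US1/PS0)
  lvl1: tbl 0x36, slot 8 ⇒ 0x39007 (P1/RW1/US1/PS0)
  lvl2: tbl 0x39, slot 15 ⇒ 0x3D007 (P1/RW1/US1/PS0)
  lvl3: tbl 0x3D, slot 15 ⇒ 0x3E007 (P1/RW1/US1/PS0)
  → PA=0x3E4A2  (4 entries read)

Access #0 fault: NONE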